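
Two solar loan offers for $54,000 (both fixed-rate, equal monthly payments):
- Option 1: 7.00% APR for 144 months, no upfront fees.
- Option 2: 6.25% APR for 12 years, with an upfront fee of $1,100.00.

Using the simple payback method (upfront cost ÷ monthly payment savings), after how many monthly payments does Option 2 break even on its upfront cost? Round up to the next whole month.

Option 1: monthly rate = 7%/12 = 0.0058333; payment = 54,000 × 0.0058333 / (1 − (1+0.0058333)^−144) = $555.33.
Option 2: monthly rate = 6.25%/12 = 0.0052083; payment = 54,000 × 0.0052083 / (1 − (1+0.0052083)^−144) = $533.97.
Monthly savings = $555.33 − $533.97 = $21.36.
Break-even = $1,100.00 / $21.36 = 51.50 → 52 months.

52 months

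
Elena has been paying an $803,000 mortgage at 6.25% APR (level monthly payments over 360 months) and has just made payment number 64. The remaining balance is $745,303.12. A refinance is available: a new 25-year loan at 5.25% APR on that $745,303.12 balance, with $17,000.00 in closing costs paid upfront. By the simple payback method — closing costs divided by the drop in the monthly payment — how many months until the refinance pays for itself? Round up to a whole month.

Current payment = 803,000 × 6.25%/12 / (1 − (1+0.0052083)^−360) = $4,944.21.
Refinanced payment = 745,303.12 × 0.0043750 / (1 − (1+0.0043750)^−300) = $4,466.21.
Monthly savings = $4,944.21 − $4,466.21 = $478.00.
Break-even = $17,000.00 / $478.00 = 35.56 → 36 months.

36 months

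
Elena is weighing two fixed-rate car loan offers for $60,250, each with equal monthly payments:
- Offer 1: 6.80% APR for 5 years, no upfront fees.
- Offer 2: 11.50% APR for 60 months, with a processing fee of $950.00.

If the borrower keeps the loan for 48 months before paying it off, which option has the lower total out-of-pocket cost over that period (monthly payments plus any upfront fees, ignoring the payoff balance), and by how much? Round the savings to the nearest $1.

Offer 1: at 6.80% the monthly rate is 0.0056667, so the payment is 60,250 × 0.0056667 / (1 − 1.0056667^−60) = $1,187.35.
Offer 2: monthly rate = 11.5%/12 = 0.0095833; payment = 60,250 × 0.0095833 / (1 − (1+0.0095833)^−60) = $1,325.05.
Over 48 months: Offer 1 costs 48 × $1,187.35 = $56,992.80; Offer 2 costs 48 × $1,325.05 + $950.00 = $64,552.40.
Offer 1 is cheaper by $64,552.40 − $56,992.80 = $7,559.60.

Offer 1 by $7,560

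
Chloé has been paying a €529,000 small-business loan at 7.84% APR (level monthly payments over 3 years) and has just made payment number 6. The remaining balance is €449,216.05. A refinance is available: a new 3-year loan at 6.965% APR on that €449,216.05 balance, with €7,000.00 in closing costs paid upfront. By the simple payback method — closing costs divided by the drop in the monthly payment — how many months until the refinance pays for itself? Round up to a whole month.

Current payment = 529,000 × 7.84%/12 / (1 − (1+0.0065333)^−36) = €16,537.92.
Refinanced payment = 449,216.05 × 0.0058042 / (1 − (1+0.0058042)^−36) = €13,863.30.
Monthly savings = €16,537.92 − €13,863.30 = €2,674.62.
Break-even = €7,000.00 / €2,674.62 = 2.62 → 3 months.

3 months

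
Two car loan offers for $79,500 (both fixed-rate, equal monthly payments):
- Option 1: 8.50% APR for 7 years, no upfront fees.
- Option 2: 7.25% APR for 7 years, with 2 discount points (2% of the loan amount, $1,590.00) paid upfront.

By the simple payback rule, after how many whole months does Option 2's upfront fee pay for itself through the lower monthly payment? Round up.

33 months

Option 1: at 8.50% the monthly rate is 0.0070833, so the payment is 79,500 × 0.0070833 / (1 − 1.0070833^−84) = $1,259.00.
Option 2: at 7.25% the monthly rate is 0.0060417, so the payment is 79,500 × 0.0060417 / (1 − 1.0060417^−84) = $1,209.61.
Monthly savings = $1,259.00 − $1,209.61 = $49.39.
Break-even = $1,590.00 / $49.39 = 32.19 → 33 months.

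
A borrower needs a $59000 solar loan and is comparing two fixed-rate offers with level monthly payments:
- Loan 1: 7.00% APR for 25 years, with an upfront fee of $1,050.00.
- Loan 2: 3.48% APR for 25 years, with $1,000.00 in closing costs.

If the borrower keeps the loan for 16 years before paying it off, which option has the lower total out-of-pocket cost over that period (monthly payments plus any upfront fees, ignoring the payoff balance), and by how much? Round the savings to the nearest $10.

Loan 2 by $23,520

Loan 1: at 7.00% the monthly rate is 0.0058333, so the payment is 59,000 × 0.0058333 / (1 − 1.0058333^−300) = $417.00.
Loan 2: at 3.48% the monthly rate is 0.0029000, so the payment is 59,000 × 0.0029000 / (1 − 1.0029000^−300) = $294.74.
Over 192 months: Loan 1 costs 192 × $417.00 + $1,050.00 = $81,114.00; Loan 2 costs 192 × $294.74 + $1,000.00 = $57,590.08.
Loan 2 is cheaper by $81,114.00 − $57,590.08 = $23,523.92.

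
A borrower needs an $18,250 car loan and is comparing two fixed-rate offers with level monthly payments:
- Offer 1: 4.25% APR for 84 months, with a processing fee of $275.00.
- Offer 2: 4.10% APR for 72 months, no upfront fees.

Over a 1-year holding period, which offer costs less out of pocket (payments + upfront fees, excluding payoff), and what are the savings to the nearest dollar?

Offer 1: monthly rate = 4.25%/12 = 0.0035417; payment = 18,250 × 0.0035417 / (1 − (1+0.0035417)^−84) = $251.56.
Offer 2: monthly rate = 4.1%/12 = 0.0034167; payment = 18,250 × 0.0034167 / (1 − (1+0.0034167)^−72) = $286.36.
Over 12 months: Offer 1 costs 12 × $251.56 + $275.00 = $3,293.72; Offer 2 costs 12 × $286.36 = $3,436.32.
Offer 1 is cheaper by $3,436.32 − $3,293.72 = $142.60.

Offer 1 by $143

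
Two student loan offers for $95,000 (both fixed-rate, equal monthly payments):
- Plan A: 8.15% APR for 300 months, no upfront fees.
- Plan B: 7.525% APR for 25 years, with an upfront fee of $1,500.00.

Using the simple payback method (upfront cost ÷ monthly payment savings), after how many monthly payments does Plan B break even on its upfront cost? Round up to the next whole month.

Plan A: at 8.15% the monthly rate is 0.0067917, so the payment is 95,000 × 0.0067917 / (1 − 1.0067917^−300) = $742.69.
Plan B: monthly rate = 7.525%/12 = 0.0062708; payment = 95,000 × 0.0062708 / (1 − (1+0.0062708)^−300) = $703.59.
Monthly savings = $742.69 − $703.59 = $39.10.
Break-even = $1,500.00 / $39.10 = 38.36 → 39 months.

39 months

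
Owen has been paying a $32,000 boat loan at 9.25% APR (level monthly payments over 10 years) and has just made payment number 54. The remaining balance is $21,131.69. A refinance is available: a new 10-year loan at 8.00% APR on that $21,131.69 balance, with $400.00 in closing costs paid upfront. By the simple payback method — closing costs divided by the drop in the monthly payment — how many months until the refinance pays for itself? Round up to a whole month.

3 months

Current payment = 32,000 × 9.25%/12 / (1 − (1+0.0077083)^−120) = $409.70.
Refinanced payment = 21,131.69 × 0.0066667 / (1 − (1+0.0066667)^−120) = $256.39.
Monthly savings = $409.70 − $256.39 = $153.31.
Break-even = $400.00 / $153.31 = 2.61 → 3 months.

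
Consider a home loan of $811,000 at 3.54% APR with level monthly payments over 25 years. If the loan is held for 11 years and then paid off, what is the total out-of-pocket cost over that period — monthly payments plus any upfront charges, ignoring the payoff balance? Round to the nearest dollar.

Monthly rate = 3.54%/12 = 0.0029500; payment = 811,000 × 0.0029500 / (1 − (1+0.0029500)^−300) = $4,077.48.
Total outlay = 132 × $4,077.48 = $538,227.36.

$538,227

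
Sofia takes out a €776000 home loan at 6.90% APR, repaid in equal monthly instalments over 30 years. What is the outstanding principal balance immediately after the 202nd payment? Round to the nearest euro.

With monthly rate i = 6.9%/12 = 0.0057500, the balance after k of n payments is P · [(1+i)^n − (1+i)^k] / [(1+i)^n − 1].
(1+0.0057500)^360 = 7.87797952 and (1+0.0057500)^202 = 3.18411197, so the balance is 776,000 × (7.87797952 − 3.18411197) / (7.87797952 − 1) = €529,580.12.

€529,580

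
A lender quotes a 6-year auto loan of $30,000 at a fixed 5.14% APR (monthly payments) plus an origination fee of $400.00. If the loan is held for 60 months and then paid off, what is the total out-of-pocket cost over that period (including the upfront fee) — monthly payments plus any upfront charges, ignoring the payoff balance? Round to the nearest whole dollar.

$29,506

At 5.14% the monthly rate is 0.0042833, so the payment is 30,000 × 0.0042833 / (1 − 1.0042833^−72) = $485.10.
Total outlay = 60 × $485.10 + $400.00 = $29,506.00.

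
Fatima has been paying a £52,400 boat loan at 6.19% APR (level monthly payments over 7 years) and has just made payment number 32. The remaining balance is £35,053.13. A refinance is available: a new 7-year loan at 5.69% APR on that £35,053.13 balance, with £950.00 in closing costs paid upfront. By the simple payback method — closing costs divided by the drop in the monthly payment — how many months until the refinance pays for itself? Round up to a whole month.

4 months

Current payment = 52,400 × 6.19%/12 / (1 − (1+0.0051583)^−84) = £770.27.
Refinanced payment = 35,053.13 × 0.0047417 / (1 − (1+0.0047417)^−84) = £506.88.
Monthly savings = £770.27 − £506.88 = £263.39.
Break-even = £950.00 / £263.39 = 3.61 → 4 months.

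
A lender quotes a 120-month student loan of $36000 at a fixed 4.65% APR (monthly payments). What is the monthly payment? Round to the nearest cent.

At 4.65% the monthly rate is 0.0038750, so the payment is 36,000 × 0.0038750 / (1 − 1.0038750^−120) = $375.71.

$375.71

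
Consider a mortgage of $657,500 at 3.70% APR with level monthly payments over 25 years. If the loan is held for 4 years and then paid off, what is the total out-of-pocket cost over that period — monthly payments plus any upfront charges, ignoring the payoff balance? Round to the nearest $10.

$161,400

At 3.70% the monthly rate is 0.0030833, so the payment is 657,500 × 0.0030833 / (1 − 1.0030833^−300) = $3,362.55.
Total outlay = 48 × $3,362.55 = $161,402.40.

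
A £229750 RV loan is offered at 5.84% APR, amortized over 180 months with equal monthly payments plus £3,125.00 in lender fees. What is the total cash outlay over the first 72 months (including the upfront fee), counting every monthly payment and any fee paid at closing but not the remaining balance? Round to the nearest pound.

At 5.84% the monthly rate is 0.0048667, so the payment is 229,750 × 0.0048667 / (1 − 1.0048667^−180) = £1,918.96.
Total outlay = 72 × £1,918.96 + £3,125.00 = £141,290.12.

£141,290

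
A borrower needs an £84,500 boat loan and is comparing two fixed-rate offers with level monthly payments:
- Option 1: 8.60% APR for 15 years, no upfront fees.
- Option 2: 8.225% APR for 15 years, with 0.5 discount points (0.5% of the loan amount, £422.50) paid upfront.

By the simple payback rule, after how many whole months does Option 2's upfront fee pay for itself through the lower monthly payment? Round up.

23 months

Option 1: at 8.60% the monthly rate is 0.0071667, so the payment is 84,500 × 0.0071667 / (1 − 1.0071667^−180) = £837.07.
Option 2: monthly rate = 8.225%/12 = 0.0068542; payment = 84,500 × 0.0068542 / (1 − (1+0.0068542)^−180) = £818.54.
Monthly savings = £837.07 − £818.54 = £18.53.
Break-even = £422.50 / £18.53 = 22.80 → 23 months.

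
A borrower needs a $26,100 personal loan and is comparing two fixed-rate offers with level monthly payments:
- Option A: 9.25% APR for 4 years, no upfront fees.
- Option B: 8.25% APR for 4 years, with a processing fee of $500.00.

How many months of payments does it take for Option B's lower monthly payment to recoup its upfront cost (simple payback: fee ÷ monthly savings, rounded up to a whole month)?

41 months

Option A: at 9.25% the monthly rate is 0.0077083, so the payment is 26,100 × 0.0077083 / (1 − 1.0077083^−48) = $652.60.
Option B: monthly rate = 8.25%/12 = 0.0068750; payment = 26,100 × 0.0068750 / (1 − (1+0.0068750)^−48) = $640.24.
Monthly savings = $652.60 − $640.24 = $12.36.
Break-even = $500.00 / $12.36 = 40.45 → 41 months.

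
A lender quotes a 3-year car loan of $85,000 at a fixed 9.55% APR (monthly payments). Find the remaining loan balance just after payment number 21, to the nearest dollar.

With monthly rate i = 9.55%/12 = 0.0079583, the balance after k of n payments is P · [(1+i)^n − (1+i)^k] / [(1+i)^n − 1].
(1+0.0079583)^36 = 1.33024879 and (1+0.0079583)^21 = 1.18112041, so the balance is 85,000 × (1.33024879 − 1.18112041) / (1.33024879 − 1) = $38,382.92.

$38,383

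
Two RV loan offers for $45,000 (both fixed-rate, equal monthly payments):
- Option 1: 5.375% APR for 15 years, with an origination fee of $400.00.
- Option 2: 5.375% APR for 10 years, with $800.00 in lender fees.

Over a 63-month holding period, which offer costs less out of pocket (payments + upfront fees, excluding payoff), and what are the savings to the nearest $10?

Option 1: monthly rate = 5.375%/12 = 0.0044792; payment = 45,000 × 0.0044792 / (1 − (1+0.0044792)^−180) = $364.71.
Option 2: at 5.375% the monthly rate is 0.0044792, so the payment is 45,000 × 0.0044792 / (1 − 1.0044792^−120) = $485.59.
Over 63 months: Option 1 costs 63 × $364.71 + $400.00 = $23,376.73; Option 2 costs 63 × $485.59 + $800.00 = $31,392.17.
Option 1 is cheaper by $31,392.17 − $23,376.73 = $8,015.44.

Option 1 by $8,020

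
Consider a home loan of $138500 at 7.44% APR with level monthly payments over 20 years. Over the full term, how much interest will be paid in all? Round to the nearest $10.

Monthly rate = 7.44%/12 = 0.0062000; payment = 138,500 × 0.0062000 / (1 − (1+0.0062000)^−240) = $1,110.67.
Total paid = 240 × $1,110.67 = $266,560.80; interest = $266,560.80 − $138,500 = $128,060.80.

$128,060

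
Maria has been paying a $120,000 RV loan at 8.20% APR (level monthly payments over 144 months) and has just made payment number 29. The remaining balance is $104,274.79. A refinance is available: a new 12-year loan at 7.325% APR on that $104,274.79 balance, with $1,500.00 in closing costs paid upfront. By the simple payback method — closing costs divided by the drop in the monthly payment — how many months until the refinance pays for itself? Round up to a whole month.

7 months

Current payment = 120,000 × 8.2%/12 / (1 − (1+0.0068333)^−144) = $1,312.14.
Refinanced payment = 104,274.79 × 0.0061042 / (1 − (1+0.0061042)^−144) = $1,090.49.
Monthly savings = $1,312.14 − $1,090.49 = $221.65.
Break-even = $1,500.00 / $221.65 = 6.77 → 7 months.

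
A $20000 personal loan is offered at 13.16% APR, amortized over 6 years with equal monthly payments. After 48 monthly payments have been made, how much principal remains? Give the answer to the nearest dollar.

With monthly rate i = 13.16%/12 = 0.0109667, the balance after k of n payments is P · [(1+i)^n − (1+i)^k] / [(1+i)^n − 1].
(1+0.0109667)^72 = 2.19306861 and (1+0.0109667)^48 = 1.68798330, so the balance is 20,000 × (2.19306861 − 1.68798330) / (2.19306861 − 1) = $8,467.00.

$8,467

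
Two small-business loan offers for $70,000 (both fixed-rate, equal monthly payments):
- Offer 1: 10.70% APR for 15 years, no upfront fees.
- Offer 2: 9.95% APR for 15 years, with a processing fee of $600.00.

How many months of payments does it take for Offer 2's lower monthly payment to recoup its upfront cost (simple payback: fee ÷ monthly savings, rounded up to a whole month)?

19 months

Offer 1: monthly rate = 10.7%/12 = 0.0089167; payment = 70,000 × 0.0089167 / (1 − (1+0.0089167)^−180) = $782.48.
Offer 2: monthly rate = 9.95%/12 = 0.0082917; payment = 70,000 × 0.0082917 / (1 − (1+0.0082917)^−180) = $750.08.
Monthly savings = $782.48 − $750.08 = $32.40.
Break-even = $600.00 / $32.40 = 18.52 → 19 months.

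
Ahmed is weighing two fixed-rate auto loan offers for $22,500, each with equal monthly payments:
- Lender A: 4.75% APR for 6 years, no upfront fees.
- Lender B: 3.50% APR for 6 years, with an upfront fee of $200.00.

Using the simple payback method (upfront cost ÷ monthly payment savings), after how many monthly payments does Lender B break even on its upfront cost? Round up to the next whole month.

16 months

Lender A: at 4.75% the monthly rate is 0.0039583, so the payment is 22,500 × 0.0039583 / (1 − 1.0039583^−72) = $359.76.
Lender B: monthly rate = 3.5%/12 = 0.0029167; payment = 22,500 × 0.0029167 / (1 − (1+0.0029167)^−72) = $346.91.
Monthly savings = $359.76 − $346.91 = $12.85.
Break-even = $200.00 / $12.85 = 15.56 → 16 months.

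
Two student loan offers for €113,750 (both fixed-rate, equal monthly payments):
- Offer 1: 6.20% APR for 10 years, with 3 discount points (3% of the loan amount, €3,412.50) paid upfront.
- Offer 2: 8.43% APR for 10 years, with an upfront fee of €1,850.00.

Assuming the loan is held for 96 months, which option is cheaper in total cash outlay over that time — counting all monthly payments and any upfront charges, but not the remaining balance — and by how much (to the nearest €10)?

Offer 1: monthly rate = 6.2%/12 = 0.0051667; payment = 113,750 × 0.0051667 / (1 − (1+0.0051667)^−120) = €1,274.31.
Offer 2: at 8.43% the monthly rate is 0.0070250, so the payment is 113,750 × 0.0070250 / (1 − 1.0070250^−120) = €1,406.08.
Over 96 months: Offer 1 costs 96 × €1,274.31 + €3,412.50 = €125,746.26; Offer 2 costs 96 × €1,406.08 + €1,850.00 = €136,833.68.
Offer 1 is cheaper by €136,833.68 − €125,746.26 = €11,087.42.

Offer 1 by €11,090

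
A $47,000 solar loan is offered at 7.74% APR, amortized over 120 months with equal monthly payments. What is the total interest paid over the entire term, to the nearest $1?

At 7.74% the monthly rate is 0.0064500, so the payment is 47,000 × 0.0064500 / (1 − 1.0064500^−120) = $563.80.
Total paid = 120 × $563.80 = $67,656.00; interest = $67,656.00 − $47,000 = $20,656.00.

$20,656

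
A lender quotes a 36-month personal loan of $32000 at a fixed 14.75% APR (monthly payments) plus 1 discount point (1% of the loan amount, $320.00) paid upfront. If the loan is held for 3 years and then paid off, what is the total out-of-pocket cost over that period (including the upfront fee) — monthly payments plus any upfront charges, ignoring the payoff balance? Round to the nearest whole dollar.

$40,114

Monthly rate = 14.75%/12 = 0.0122917; payment = 32,000 × 0.0122917 / (1 − (1+0.0122917)^−36) = $1,105.38.
Total outlay = 36 × $1,105.38 + $320.00 = $40,113.68.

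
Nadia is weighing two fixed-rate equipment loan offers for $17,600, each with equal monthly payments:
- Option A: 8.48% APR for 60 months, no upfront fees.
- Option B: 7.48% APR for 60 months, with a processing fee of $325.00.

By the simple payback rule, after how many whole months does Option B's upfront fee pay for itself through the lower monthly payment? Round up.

39 months

Option A: at 8.48% the monthly rate is 0.0070667, so the payment is 17,600 × 0.0070667 / (1 − 1.0070667^−60) = $360.92.
Option B: monthly rate = 7.48%/12 = 0.0062333; payment = 17,600 × 0.0062333 / (1 − (1+0.0062333)^−60) = $352.50.
Monthly savings = $360.92 − $352.50 = $8.42.
Break-even = $325.00 / $8.42 = 38.60 → 39 months.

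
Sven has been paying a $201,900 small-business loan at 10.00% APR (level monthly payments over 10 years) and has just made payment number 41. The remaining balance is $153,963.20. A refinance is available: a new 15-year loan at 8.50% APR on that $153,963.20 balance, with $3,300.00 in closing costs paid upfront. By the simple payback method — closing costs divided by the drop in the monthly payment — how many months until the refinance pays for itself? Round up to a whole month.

3 months

Current payment = 201,900 × 10%/12 / (1 − (1+0.0083333)^−120) = $2,668.12.
Refinanced payment = 153,963.20 × 0.0070833 / (1 − (1+0.0070833)^−180) = $1,516.14.
Monthly savings = $2,668.12 − $1,516.14 = $1,151.98.
Break-even = $3,300.00 / $1,151.98 = 2.86 → 3 months.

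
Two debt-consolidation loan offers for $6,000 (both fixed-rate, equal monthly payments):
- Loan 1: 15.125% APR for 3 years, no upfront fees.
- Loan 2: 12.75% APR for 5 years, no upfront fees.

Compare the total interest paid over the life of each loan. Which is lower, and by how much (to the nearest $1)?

Loan 1: monthly rate = 15.125%/12 = 0.0126042; payment = 6,000 × 0.0126042 / (1 − (1+0.0126042)^−36) = $208.36.
Total interest on Loan 1 = 36 × $208.36 − $6,000 = $1,500.96.
Loan 2: at 12.75% the monthly rate is 0.0106250, so the payment is 6,000 × 0.0106250 / (1 − 1.0106250^−60) = $135.75.
Total interest on Loan 2 = 60 × $135.75 − $6,000 = $2,145.00.
Loan 1 is lower by $644.04.

Loan 1 by $644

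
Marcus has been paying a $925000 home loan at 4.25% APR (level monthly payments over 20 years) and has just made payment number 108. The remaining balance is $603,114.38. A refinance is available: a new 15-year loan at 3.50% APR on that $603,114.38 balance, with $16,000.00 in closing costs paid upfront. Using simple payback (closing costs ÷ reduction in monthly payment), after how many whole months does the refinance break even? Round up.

Current payment = 925,000 × 4.25%/12 / (1 − (1+0.0035417)^−240) = $5,727.92.
Refinanced payment = 603,114.38 × 0.0029167 / (1 − (1+0.0029167)^−180) = $4,311.56.
Monthly savings = $5,727.92 − $4,311.56 = $1,416.36.
Break-even = $16,000.00 / $1,416.36 = 11.30 → 12 months.

12 months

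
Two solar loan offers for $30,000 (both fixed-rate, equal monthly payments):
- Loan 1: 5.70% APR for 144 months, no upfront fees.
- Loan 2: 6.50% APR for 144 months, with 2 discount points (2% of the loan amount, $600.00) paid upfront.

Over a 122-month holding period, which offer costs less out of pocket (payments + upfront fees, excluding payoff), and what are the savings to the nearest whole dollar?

Loan 1: monthly rate = 5.7%/12 = 0.0047500; payment = 30,000 × 0.0047500 / (1 − (1+0.0047500)^−144) = $288.12.
Loan 2: monthly rate = 6.5%/12 = 0.0054167; payment = 30,000 × 0.0054167 / (1 − (1+0.0054167)^−144) = $300.58.
Over 122 months: Loan 1 costs 122 × $288.12 = $35,150.64; Loan 2 costs 122 × $300.58 + $600.00 = $37,270.76.
Loan 1 is cheaper by $37,270.76 − $35,150.64 = $2,120.12.

Loan 1 by $2,120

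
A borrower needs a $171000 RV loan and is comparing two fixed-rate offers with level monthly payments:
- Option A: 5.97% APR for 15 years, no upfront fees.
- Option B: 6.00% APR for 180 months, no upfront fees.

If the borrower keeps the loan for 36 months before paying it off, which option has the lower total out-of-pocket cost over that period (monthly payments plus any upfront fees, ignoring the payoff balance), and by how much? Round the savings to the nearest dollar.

Option A: at 5.97% the monthly rate is 0.0049750, so the payment is 171,000 × 0.0049750 / (1 − 1.0049750^−180) = $1,440.23.
Option B: monthly rate = 6%/12 = 0.0050000; payment = 171,000 × 0.0050000 / (1 − (1+0.0050000)^−180) = $1,443.00.
Over 36 months: Option A costs 36 × $1,440.23 = $51,848.28; Option B costs 36 × $1,443.00 = $51,948.00.
Option A is cheaper by $51,948.00 − $51,848.28 = $99.72.

Option A by $100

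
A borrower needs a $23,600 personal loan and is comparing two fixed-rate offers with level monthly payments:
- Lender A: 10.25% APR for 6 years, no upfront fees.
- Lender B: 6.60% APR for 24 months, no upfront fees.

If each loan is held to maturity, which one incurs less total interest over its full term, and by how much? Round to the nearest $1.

Lender A: monthly rate = 10.25%/12 = 0.0085417; payment = 23,600 × 0.0085417 / (1 − (1+0.0085417)^−72) = $440.19.
Total interest on Lender A = 72 × $440.19 − $23,600 = $8,093.68.
Lender B: at 6.60% the monthly rate is 0.0055000, so the payment is 23,600 × 0.0055000 / (1 − 1.0055000^−24) = $1,052.36.
Total interest on Lender B = 24 × $1,052.36 − $23,600 = $1,656.64.
Lender B is lower by $6,437.04.

Lender B by $6,437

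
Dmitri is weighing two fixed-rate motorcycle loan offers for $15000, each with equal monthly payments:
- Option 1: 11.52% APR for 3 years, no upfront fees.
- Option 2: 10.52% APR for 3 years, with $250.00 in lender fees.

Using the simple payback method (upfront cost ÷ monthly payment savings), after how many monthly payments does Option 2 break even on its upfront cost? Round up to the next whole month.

36 months

Option 1: at 11.52% the monthly rate is 0.0096000, so the payment is 15,000 × 0.0096000 / (1 − 1.0096000^−36) = $494.78.
Option 2: monthly rate = 10.52%/12 = 0.0087667; payment = 15,000 × 0.0087667 / (1 − (1+0.0087667)^−36) = $487.68.
Monthly savings = $494.78 − $487.68 = $7.10.
Break-even = $250.00 / $7.10 = 35.21 → 36 months.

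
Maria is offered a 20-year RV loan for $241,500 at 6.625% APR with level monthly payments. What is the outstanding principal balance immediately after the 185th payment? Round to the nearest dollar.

$86,051

With monthly rate i = 6.625%/12 = 0.0055208, the balance after k of n payments is P · [(1+i)^n − (1+i)^k] / [(1+i)^n − 1].
(1+0.0055208)^240 = 3.74850035 and (1+0.0055208)^185 = 2.76916308, so the balance is 241,500 × (3.74850035 − 2.76916308) / (3.74850035 − 1) = $86,050.54.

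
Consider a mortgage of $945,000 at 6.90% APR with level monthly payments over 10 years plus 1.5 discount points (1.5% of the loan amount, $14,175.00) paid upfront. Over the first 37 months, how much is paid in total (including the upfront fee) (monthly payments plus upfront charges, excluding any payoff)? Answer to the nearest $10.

At 6.90% the monthly rate is 0.0057500, so the payment is 945,000 × 0.0057500 / (1 − 1.0057500^−120) = $10,923.61.
Total outlay = 37 × $10,923.61 + $14,175.00 = $418,348.57.

$418,350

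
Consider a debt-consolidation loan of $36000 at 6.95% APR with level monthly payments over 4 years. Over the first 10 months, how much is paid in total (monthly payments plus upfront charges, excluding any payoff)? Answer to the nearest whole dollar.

At 6.95% the monthly rate is 0.0057917, so the payment is 36,000 × 0.0057917 / (1 − 1.0057917^−48) = $861.23.
Total outlay = 10 × $861.23 = $8,612.30.

$8,612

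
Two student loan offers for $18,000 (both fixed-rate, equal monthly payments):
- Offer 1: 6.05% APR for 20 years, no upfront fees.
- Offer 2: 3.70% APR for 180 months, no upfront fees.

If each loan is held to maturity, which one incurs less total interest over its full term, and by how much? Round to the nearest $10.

Offer 1: at 6.05% the monthly rate is 0.0050417, so the payment is 18,000 × 0.0050417 / (1 − 1.0050417^−240) = $129.48.
Total interest on Offer 1 = 240 × $129.48 − $18,000 = $13,075.20.
Offer 2: at 3.70% the monthly rate is 0.0030833, so the payment is 18,000 × 0.0030833 / (1 − 1.0030833^−180) = $130.45.
Total interest on Offer 2 = 180 × $130.45 − $18,000 = $5,481.00.
Offer 2 is lower by $7,594.20.

Offer 2 by $7,590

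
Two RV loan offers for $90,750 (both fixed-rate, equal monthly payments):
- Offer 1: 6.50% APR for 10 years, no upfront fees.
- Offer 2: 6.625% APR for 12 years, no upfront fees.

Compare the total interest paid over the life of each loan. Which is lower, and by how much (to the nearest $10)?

Offer 1: monthly rate = 6.5%/12 = 0.0054167; payment = 90,750 × 0.0054167 / (1 − (1+0.0054167)^−120) = $1,030.45.
Total interest on Offer 1 = 120 × $1,030.45 − $90,750 = $32,904.00.
Offer 2: at 6.625% the monthly rate is 0.0055208, so the payment is 90,750 × 0.0055208 / (1 − 1.0055208^−144) = $915.21.
Total interest on Offer 2 = 144 × $915.21 − $90,750 = $41,040.24.
Offer 1 is lower by $8,136.24.

Offer 1 by $8,140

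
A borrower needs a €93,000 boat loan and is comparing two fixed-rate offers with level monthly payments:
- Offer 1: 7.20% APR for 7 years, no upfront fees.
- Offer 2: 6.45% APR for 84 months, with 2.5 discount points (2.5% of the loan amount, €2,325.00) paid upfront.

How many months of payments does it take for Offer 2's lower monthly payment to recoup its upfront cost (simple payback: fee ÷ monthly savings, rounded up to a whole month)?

69 months

Offer 1: monthly rate = 7.2%/12 = 0.0060000; payment = 93,000 × 0.0060000 / (1 − (1+0.0060000)^−84) = €1,412.73.
Offer 2: at 6.45% the monthly rate is 0.0053750, so the payment is 93,000 × 0.0053750 / (1 − 1.0053750^−84) = €1,378.75.
Monthly savings = €1,412.73 − €1,378.75 = €33.98.
Break-even = €2,325.00 / €33.98 = 68.42 → 69 months.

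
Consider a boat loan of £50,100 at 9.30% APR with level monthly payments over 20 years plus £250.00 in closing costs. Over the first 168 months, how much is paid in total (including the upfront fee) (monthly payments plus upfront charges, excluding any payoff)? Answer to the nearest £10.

At 9.30% the monthly rate is 0.0077500, so the payment is 50,100 × 0.0077500 / (1 − 1.0077500^−240) = £460.47.
Total outlay = 168 × £460.47 + £250.00 = £77,608.96.

£77,610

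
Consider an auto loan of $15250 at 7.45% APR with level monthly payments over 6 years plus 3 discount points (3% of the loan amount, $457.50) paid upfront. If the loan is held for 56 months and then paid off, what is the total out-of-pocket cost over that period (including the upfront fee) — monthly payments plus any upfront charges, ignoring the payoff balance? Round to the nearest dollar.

Monthly rate = 7.45%/12 = 0.0062083; payment = 15,250 × 0.0062083 / (1 − (1+0.0062083)^−72) = $263.31.
Total outlay = 56 × $263.31 + $457.50 = $15,202.86.

$15,203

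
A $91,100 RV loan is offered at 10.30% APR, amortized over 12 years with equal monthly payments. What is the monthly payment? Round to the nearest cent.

At 10.30% the monthly rate is 0.0085833, so the payment is 91,100 × 0.0085833 / (1 − 1.0085833^−144) = $1,104.56.

$1,104.56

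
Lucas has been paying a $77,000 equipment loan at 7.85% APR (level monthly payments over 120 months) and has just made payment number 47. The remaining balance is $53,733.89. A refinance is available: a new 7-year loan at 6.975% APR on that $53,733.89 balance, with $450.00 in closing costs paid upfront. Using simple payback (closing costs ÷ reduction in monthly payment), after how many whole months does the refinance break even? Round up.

4 months

Current payment = 77,000 × 7.85%/12 / (1 − (1+0.0065417)^−120) = $928.13.
Refinanced payment = 53,733.89 × 0.0058125 / (1 − (1+0.0058125)^−84) = $810.33.
Monthly savings = $928.13 − $810.33 = $117.80.
Break-even = $450.00 / $117.80 = 3.82 → 4 months.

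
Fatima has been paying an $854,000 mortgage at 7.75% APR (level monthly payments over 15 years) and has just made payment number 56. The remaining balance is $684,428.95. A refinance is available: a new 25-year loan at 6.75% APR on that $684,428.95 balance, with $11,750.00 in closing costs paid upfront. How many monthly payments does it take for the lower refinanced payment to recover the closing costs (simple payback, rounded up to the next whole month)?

4 months

Current payment = 854,000 × 7.75%/12 / (1 − (1+0.0064583)^−180) = $8,038.49.
Refinanced payment = 684,428.95 × 0.0056250 / (1 − (1+0.0056250)^−300) = $4,728.80.
Monthly savings = $8,038.49 − $4,728.80 = $3,309.69.
Break-even = $11,750.00 / $3,309.69 = 3.55 → 4 months.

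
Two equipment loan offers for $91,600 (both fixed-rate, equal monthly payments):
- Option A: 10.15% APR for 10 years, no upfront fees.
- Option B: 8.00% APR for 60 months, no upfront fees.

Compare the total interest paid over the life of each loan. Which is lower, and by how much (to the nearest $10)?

Option B by $34,740

Option A: at 10.15% the monthly rate is 0.0084583, so the payment is 91,600 × 0.0084583 / (1 − 1.0084583^−120) = $1,218.12.
Total interest on Option A = 120 × $1,218.12 − $91,600 = $54,574.40.
Option B: at 8.00% the monthly rate is 0.0066667, so the payment is 91,600 × 0.0066667 / (1 − 1.0066667^−60) = $1,857.32.
Total interest on Option B = 60 × $1,857.32 − $91,600 = $19,839.20.
Option B is lower by $34,735.20.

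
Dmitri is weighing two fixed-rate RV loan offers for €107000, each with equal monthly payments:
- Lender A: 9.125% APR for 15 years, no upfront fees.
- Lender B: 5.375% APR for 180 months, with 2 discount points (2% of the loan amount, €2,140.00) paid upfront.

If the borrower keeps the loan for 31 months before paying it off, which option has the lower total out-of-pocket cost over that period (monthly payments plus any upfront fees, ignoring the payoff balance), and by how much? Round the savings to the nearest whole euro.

Lender A: at 9.125% the monthly rate is 0.0076042, so the payment is 107,000 × 0.0076042 / (1 − 1.0076042^−180) = €1,093.24.
Lender B: monthly rate = 5.375%/12 = 0.0044792; payment = 107,000 × 0.0044792 / (1 − (1+0.0044792)^−180) = €867.20.
Over 31 months: Lender A costs 31 × €1,093.24 = €33,890.44; Lender B costs 31 × €867.20 + €2,140.00 = €29,023.20.
Lender B is cheaper by €33,890.44 − €29,023.20 = €4,867.24.

Lender B by €4,867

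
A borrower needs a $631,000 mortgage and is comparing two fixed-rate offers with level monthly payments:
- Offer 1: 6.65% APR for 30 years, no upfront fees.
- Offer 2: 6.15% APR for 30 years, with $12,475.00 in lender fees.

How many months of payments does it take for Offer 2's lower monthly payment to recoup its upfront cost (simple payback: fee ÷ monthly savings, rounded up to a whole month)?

Offer 1: monthly rate = 6.65%/12 = 0.0055417; payment = 631,000 × 0.0055417 / (1 − (1+0.0055417)^−360) = $4,050.80.
Offer 2: at 6.15% the monthly rate is 0.0051250, so the payment is 631,000 × 0.0051250 / (1 − 1.0051250^−360) = $3,844.23.
Monthly savings = $4,050.80 − $3,844.23 = $206.57.
Break-even = $12,475.00 / $206.57 = 60.39 → 61 months.

61 months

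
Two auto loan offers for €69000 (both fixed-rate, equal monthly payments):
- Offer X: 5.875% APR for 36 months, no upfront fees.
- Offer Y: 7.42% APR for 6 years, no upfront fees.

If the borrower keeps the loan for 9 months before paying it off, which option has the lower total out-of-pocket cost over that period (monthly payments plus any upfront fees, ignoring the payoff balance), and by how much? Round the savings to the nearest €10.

Offer Y by €8,140

Offer X: at 5.875% the monthly rate is 0.0048958, so the payment is 69,000 × 0.0048958 / (1 − 1.0048958^−36) = €2,095.21.
Offer Y: monthly rate = 7.42%/12 = 0.0061833; payment = 69,000 × 0.0061833 / (1 − (1+0.0061833)^−72) = €1,190.35.
Over 9 months: Offer X costs 9 × €2,095.21 = €18,856.89; Offer Y costs 9 × €1,190.35 = €10,713.15.
Offer Y is cheaper by €18,856.89 − €10,713.15 = €8,143.74.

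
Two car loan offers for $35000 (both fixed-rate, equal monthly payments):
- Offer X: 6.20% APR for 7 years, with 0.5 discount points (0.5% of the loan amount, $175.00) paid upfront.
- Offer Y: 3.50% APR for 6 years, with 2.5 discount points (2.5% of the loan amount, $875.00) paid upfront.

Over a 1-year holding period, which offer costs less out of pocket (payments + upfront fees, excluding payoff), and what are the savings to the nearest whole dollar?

Offer X by $1,000

Offer X: monthly rate = 6.2%/12 = 0.0051667; payment = 35,000 × 0.0051667 / (1 − (1+0.0051667)^−84) = $514.66.
Offer Y: monthly rate = 3.5%/12 = 0.0029167; payment = 35,000 × 0.0029167 / (1 − (1+0.0029167)^−72) = $539.64.
Over 12 months: Offer X costs 12 × $514.66 + $175.00 = $6,350.92; Offer Y costs 12 × $539.64 + $875.00 = $7,350.68.
Offer X is cheaper by $7,350.68 − $6,350.92 = $999.76.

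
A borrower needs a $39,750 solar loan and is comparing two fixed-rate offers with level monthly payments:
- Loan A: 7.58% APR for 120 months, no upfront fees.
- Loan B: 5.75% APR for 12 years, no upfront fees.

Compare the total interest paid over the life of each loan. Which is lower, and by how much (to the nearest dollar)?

Loan B by $1,700

Loan A: at 7.58% the monthly rate is 0.0063167, so the payment is 39,750 × 0.0063167 / (1 − 1.0063167^−120) = $473.50.
Total interest on Loan A = 120 × $473.50 − $39,750 = $17,070.00.
Loan B: at 5.75% the monthly rate is 0.0047917, so the payment is 39,750 × 0.0047917 / (1 − 1.0047917^−144) = $382.78.
Total interest on Loan B = 144 × $382.78 − $39,750 = $15,370.32.
Loan B is lower by $1,699.68.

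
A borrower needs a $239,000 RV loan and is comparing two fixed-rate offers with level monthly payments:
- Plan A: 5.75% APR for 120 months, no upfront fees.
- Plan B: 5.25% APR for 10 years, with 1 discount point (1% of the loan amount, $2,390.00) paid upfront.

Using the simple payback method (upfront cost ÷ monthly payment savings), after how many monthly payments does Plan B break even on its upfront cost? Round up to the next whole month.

41 months

Plan A: at 5.75% the monthly rate is 0.0047917, so the payment is 239,000 × 0.0047917 / (1 − 1.0047917^−120) = $2,623.48.
Plan B: at 5.25% the monthly rate is 0.0043750, so the payment is 239,000 × 0.0043750 / (1 − 1.0043750^−120) = $2,564.27.
Monthly savings = $2,623.48 − $2,564.27 = $59.21.
Break-even = $2,390.00 / $59.21 = 40.36 → 41 months.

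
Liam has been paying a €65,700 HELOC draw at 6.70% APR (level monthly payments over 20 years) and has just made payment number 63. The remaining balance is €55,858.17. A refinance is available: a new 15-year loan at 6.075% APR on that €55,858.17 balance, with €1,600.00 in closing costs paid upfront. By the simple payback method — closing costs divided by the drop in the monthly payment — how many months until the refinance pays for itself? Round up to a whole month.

Current payment = 65,700 × 6.7%/12 / (1 − (1+0.0055833)^−240) = €497.61.
Refinanced payment = 55,858.17 × 0.0050625 / (1 − (1+0.0050625)^−180) = €473.63.
Monthly savings = €497.61 − €473.63 = €23.98.
Break-even = €1,600.00 / €23.98 = 66.72 → 67 months.

67 months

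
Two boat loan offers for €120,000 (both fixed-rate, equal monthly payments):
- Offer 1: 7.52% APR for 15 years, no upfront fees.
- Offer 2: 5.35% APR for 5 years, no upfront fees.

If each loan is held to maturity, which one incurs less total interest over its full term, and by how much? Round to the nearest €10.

Offer 1: at 7.52% the monthly rate is 0.0062667, so the payment is 120,000 × 0.0062667 / (1 − 1.0062667^−180) = €1,113.78.
Total interest on Offer 1 = 180 × €1,113.78 − €120,000 = €80,480.40.
Offer 2: at 5.35% the monthly rate is 0.0044583, so the payment is 120,000 × 0.0044583 / (1 − 1.0044583^−60) = €2,283.84.
Total interest on Offer 2 = 60 × €2,283.84 − €120,000 = €17,030.40.
Offer 2 is lower by €63,450.00.

Offer 2 by €63,450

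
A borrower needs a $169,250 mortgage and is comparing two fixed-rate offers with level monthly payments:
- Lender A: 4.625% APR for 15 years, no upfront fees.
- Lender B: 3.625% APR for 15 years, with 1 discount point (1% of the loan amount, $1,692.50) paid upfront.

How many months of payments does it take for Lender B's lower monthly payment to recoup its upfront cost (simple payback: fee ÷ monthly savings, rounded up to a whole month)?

20 months

Lender A: at 4.625% the monthly rate is 0.0038542, so the payment is 169,250 × 0.0038542 / (1 − 1.0038542^−180) = $1,305.59.
Lender B: monthly rate = 3.625%/12 = 0.0030208; payment = 169,250 × 0.0030208 / (1 − (1+0.0030208)^−180) = $1,220.35.
Monthly savings = $1,305.59 − $1,220.35 = $85.24.
Break-even = $1,692.50 / $85.24 = 19.86 → 20 months.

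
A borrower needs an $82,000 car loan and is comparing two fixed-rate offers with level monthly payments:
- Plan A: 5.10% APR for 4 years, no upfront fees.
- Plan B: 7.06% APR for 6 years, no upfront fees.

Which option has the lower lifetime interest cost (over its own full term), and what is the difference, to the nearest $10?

Plan A by $10,010

Plan A: monthly rate = 5.1%/12 = 0.0042500; payment = 82,000 × 0.0042500 / (1 − (1+0.0042500)^−48) = $1,892.12.
Total interest on Plan A = 48 × $1,892.12 − $82,000 = $8,821.76.
Plan B: monthly rate = 7.06%/12 = 0.0058833; payment = 82,000 × 0.0058833 / (1 − (1+0.0058833)^−72) = $1,400.38.
Total interest on Plan B = 72 × $1,400.38 − $82,000 = $18,827.36.
Plan A is lower by $10,005.60.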